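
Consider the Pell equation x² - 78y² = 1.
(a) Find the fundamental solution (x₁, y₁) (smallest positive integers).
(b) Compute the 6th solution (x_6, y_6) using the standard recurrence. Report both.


Step 1: Find the fundamental solution (x₁, y₁) of x² - 78y² = 1.
  Expand √78 as a continued fraction. a₀ = ⌊√78⌋ = 8; iterate m_{k+1} = d_k·a_k − m_k, d_{k+1} = (78 − m_{k+1}²)/d_k, a_{k+1} = ⌊(a₀ + m_{k+1})/d_{k+1}⌋ (starting m₀ = 0, d₀ = 1), with convergents p_k = a_k·p_{k-1} + p_{k-2}, q_k = a_k·q_{k-1} + q_{k-2} (p₋₁ = 1, q₋₁ = 0):
  k = 0: a₀ = 8; p₀/q₀ = 8/1; p₀² − 78·q₀² = 64 − 78 = -14.
  k = 1: m = 8, d = 14, a = ⌊(8 + 8)/14⌋ = 1; p/q = (1·8 + 1)/(1·1 + 0) = 9/1; p² − 78·q² = 81 − 78 = 3.
  k = 2: m = 6, d = 3, a = ⌊(8 + 6)/3⌋ = 4; p/q = (4·9 + 8)/(4·1 + 1) = 44/5; p² − 78·q² = 1936 − 1950 = -14.
  k = 3: m = 6, d = 14, a = ⌊(8 + 6)/14⌋ = 1; p/q = (1·44 + 9)/(1·5 + 1) = 53/6; p² − 78·q² = 2809 − 2808 = 1.
  The first convergent with p² − 78·q² = 1 gives the fundamental solution (x₁, y₁) = (53, 6).
Step 2: Apply the recurrence (x_{n+1}, y_{n+1}) = (x₁x_n + 78y₁y_n, x₁y_n + y₁x_n) repeatedly.
  From (x_1, y_1) = (53, 6): x_2 = 53·53 + 78·6·6 = 5617; y_2 = 53·6 + 6·53 = 636.
  From (x_2, y_2) = (5617, 636): x_3 = 53·5617 + 78·6·636 = 595349; y_3 = 53·636 + 6·5617 = 67410.
  From (x_3, y_3) = (595349, 67410): x_4 = 53·595349 + 78·6·67410 = 63101377; y_4 = 53·67410 + 6·595349 = 7144824.
  From (x_4, y_4) = (63101377, 7144824): x_5 = 53·63101377 + 78·6·7144824 = 6688150613; y_5 = 53·7144824 + 6·63101377 = 757283934.
  From (x_5, y_5) = (6688150613, 757283934): x_6 = 53·6688150613 + 78·6·757283934 = 708880863601; y_6 = 53·757283934 + 6·6688150613 = 80264952180.
Step 3: Verify x_6² - 78·y_6² = 502512078779699566687201 - 502512078779699566687200 = 1 (should be 1). ✓

(x_1, y_1) = (53, 6); (x_6, y_6) = (708880863601, 80264952180).


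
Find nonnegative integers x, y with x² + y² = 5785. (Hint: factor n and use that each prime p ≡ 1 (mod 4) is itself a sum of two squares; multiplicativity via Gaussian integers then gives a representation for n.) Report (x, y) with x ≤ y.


Step 1: Factor n = 5785 = 5 · 13 · 89.
Step 2: Check the mod-4 condition on each prime factor: 5 ≡ 1 (mod 4), exponent 1; 13 ≡ 1 (mod 4), exponent 1; 89 ≡ 1 (mod 4), exponent 1.
All primes ≡ 3 (mod 4) appear to even exponent (or don't appear), so by the two-squares theorem n IS expressible as a sum of two squares.
Step 3: Build a representation. Here n = 5 · 13 · 89 is a product of primes ≡ 1 (mod 4). Each prime p ≡ 1 (mod 4) is itself a sum of two squares; find a² by testing p − a² for a perfect square:
  5: 5 − 1² = 4 = 2² ⇒ 5 = 1² + 2².
  13: 13 − 1² = 12, 13 − 2² = 9 = 3² ⇒ 13 = 2² + 3².
  89: 89 − 1² = 88, 89 − 2² = 85, 89 − 3² = 80, 89 − 4² = 73, 89 − 5² = 64 = 8² ⇒ 89 = 5² + 8².
  Combine using the Brahmagupta–Fibonacci identity (a² + b²)(c² + d²) = (ac − bd)² + (ad + bc)² = (ac + bd)² + (ad − bc)²:
  5 · 13 = 65: from (1² + 2²)(2² + 3²), take (1·2 − 2·3, 1·3 + 2·2) = (2 − 6, 3 + 4) = (-4, 7); dropping signs (only squares matter) gives (4, 7); check 4² + 7² = 16 + 49 = 65 ✓.
  65 · 89 = 5785: from (4² + 7²)(5² + 8²), take (4·5 − 7·8, 4·8 + 7·5) = (20 − 56, 32 + 35) = (-36, 67); dropping signs (only squares matter) gives (36, 67); check 36² + 67² = 1296 + 4489 = 5785 ✓.
Step 4: Order so x ≤ y and verify: 36² + 67² = 1296 + 4489 = 5785 = n. ✓

n = 5785 = 36² + 67² (one valid representation with x ≤ y).


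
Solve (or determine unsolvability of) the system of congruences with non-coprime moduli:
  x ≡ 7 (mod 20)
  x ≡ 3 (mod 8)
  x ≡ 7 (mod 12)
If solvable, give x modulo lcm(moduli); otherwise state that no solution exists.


Moduli 20, 8, 12 are not pairwise coprime, so CRT works modulo lcm(m_i) when all pairwise compatibility conditions hold.
Pairwise compatibility: gcd(m_i, m_j) must divide a_i - a_j for every pair.
Merge one congruence at a time:
  Start: x ≡ 7 (mod 20).
  Combine with x ≡ 3 (mod 8): gcd(20, 8) = 4; 3 - 7 = -4, which IS divisible by 4, so compatible.
    Write x = 7 + 20·t and substitute into x ≡ 3 (mod 8): 20·t ≡ 3 − 7 = -4 (mod 8).
    Divide the congruence (and modulus) by g = 4: 5·t ≡ -1 (mod 2).
    Reduce coefficients mod 2: 1·t ≡ 1 (mod 2).
    So t ≡ 1 (mod 2).
    Then x = 7 + 20·1 = 27, valid modulo lcm(20, 8) = 40: x ≡ 27 (mod 40).
  Combine with x ≡ 7 (mod 12): gcd(40, 12) = 4; 7 - 27 = -20, which IS divisible by 4, so compatible.
    Write x = 27 + 40·t and substitute into x ≡ 7 (mod 12): 40·t ≡ 7 − 27 = -20 (mod 12).
    Divide the congruence (and modulus) by g = 4: 10·t ≡ -5 (mod 3).
    Reduce coefficients mod 3: 1·t ≡ 1 (mod 3).
    So t ≡ 1 (mod 3).
    Then x = 27 + 40·1 = 67, valid modulo lcm(40, 12) = 120: x ≡ 67 (mod 120).
Verify: 67 mod 20 = 7, 67 mod 8 = 3, 67 mod 12 = 7.

x ≡ 67 (mod 120).


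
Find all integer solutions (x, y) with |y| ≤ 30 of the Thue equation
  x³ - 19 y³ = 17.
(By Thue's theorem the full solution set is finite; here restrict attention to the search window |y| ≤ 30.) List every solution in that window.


The equation is x³ - 19y³ = 17. For fixed y, x³ = 19·y³ + 17, so a solution requires the RHS to be a perfect cube.
Strategy: iterate y from -30 to 30, compute RHS = 19·y³ + 17, and check whether it is a (positive or negative) perfect cube.
Check small values of y:
  y = 0: RHS = 17 is not a perfect cube.
  y = 1: RHS = 36 is not a perfect cube.
  y = -1: RHS = -2 is not a perfect cube.
  y = 2: RHS = 169 is not a perfect cube.
  y = -2: RHS = -135 is not a perfect cube.
  y = 3: RHS = 530 is not a perfect cube.
  y = -3: RHS = -496 is not a perfect cube.
Continuing the search up to |y| = 30 finds no solutions either.
No (x, y) in the scanned range satisfies the equation.

No integer solutions with |y| ≤ 30.


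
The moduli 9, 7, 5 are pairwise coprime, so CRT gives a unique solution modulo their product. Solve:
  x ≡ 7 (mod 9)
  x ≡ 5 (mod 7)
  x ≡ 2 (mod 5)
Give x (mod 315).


Moduli 9, 7, 5 are pairwise coprime; by CRT there is a unique solution modulo M = 9 · 7 · 5 = 315.
Solve pairwise, accumulating the modulus:
  Start with x ≡ 7 (mod 9).
  Combine with x ≡ 5 (mod 7): since gcd(9, 7) = 1, we get a unique residue mod 63.
    Write x = 7 + 9·t and substitute into x ≡ 5 (mod 7): 9·t ≡ 5 − 7 = -2 (mod 7).
    Reduce coefficients mod 7: 2·t ≡ 5 (mod 7).
    The inverse of 2 mod 7 is 4 (since 2·4 = 8 = 1·7 + 1), so t ≡ 4·5 = 20 ≡ 6 (mod 7).
    Then x = 7 + 9·6 = 61, valid modulo lcm(9, 7) = 63: x ≡ 61 (mod 63).
  Combine with x ≡ 2 (mod 5): since gcd(63, 5) = 1, we get a unique residue mod 315.
    Write x = 61 + 63·t and substitute into x ≡ 2 (mod 5): 63·t ≡ 2 − 61 = -59 (mod 5).
    Reduce coefficients mod 5: 3·t ≡ 1 (mod 5).
    The inverse of 3 mod 5 is 2 (since 3·2 = 6 = 1·5 + 1), so t ≡ 2·1 = 2 ≡ 2 (mod 5).
    Then x = 61 + 63·2 = 187, valid modulo lcm(63, 5) = 315: x ≡ 187 (mod 315).
Verify: 187 mod 9 = 7 ✓, 187 mod 7 = 5 ✓, 187 mod 5 = 2 ✓.

x ≡ 187 (mod 315).


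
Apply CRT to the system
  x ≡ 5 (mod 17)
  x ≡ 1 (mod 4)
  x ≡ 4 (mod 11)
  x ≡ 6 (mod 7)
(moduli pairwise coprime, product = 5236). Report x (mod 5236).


Product of moduli M = 17 · 4 · 11 · 7 = 5236.
Merge one congruence at a time:
  Start: x ≡ 5 (mod 17).
  Combine with x ≡ 1 (mod 4); new modulus lcm = 68.
    Write x = 5 + 17·t and substitute into x ≡ 1 (mod 4): 17·t ≡ 1 − 5 = -4 (mod 4).
    Reduce coefficients mod 4: 1·t ≡ 0 (mod 4).
    So t ≡ 0 (mod 4).
    Then x = 5 + 17·0 = 5, valid modulo lcm(17, 4) = 68: x ≡ 5 (mod 68).
  Combine with x ≡ 4 (mod 11); new modulus lcm = 748.
    Write x = 5 + 68·t and substitute into x ≡ 4 (mod 11): 68·t ≡ 4 − 5 = -1 (mod 11).
    Reduce coefficients mod 11: 2·t ≡ 10 (mod 11).
    The inverse of 2 mod 11 is 6 (since 2·6 = 12 = 1·11 + 1), so t ≡ 6·10 = 60 ≡ 5 (mod 11).
    Then x = 5 + 68·5 = 345, valid modulo lcm(68, 11) = 748: x ≡ 345 (mod 748).
  Combine with x ≡ 6 (mod 7); new modulus lcm = 5236.
    Write x = 345 + 748·t and substitute into x ≡ 6 (mod 7): 748·t ≡ 6 − 345 = -339 (mod 7).
    Reduce coefficients mod 7: 6·t ≡ 4 (mod 7).
    The inverse of 6 mod 7 is 6 (since 6·6 = 36 = 5·7 + 1), so t ≡ 6·4 = 24 ≡ 3 (mod 7).
    Then x = 345 + 748·3 = 2589, valid modulo lcm(748, 7) = 5236: x ≡ 2589 (mod 5236).
Verify against each original: 2589 mod 17 = 5, 2589 mod 4 = 1, 2589 mod 11 = 4, 2589 mod 7 = 6.

x ≡ 2589 (mod 5236).


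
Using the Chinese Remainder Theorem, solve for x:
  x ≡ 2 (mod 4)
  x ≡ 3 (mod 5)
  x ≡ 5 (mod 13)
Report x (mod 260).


Moduli 4, 5, 13 are pairwise coprime; by CRT there is a unique solution modulo M = 4 · 5 · 13 = 260.
Solve pairwise, accumulating the modulus:
  Start with x ≡ 2 (mod 4).
  Combine with x ≡ 3 (mod 5): since gcd(4, 5) = 1, we get a unique residue mod 20.
    Write x = 2 + 4·t and substitute into x ≡ 3 (mod 5): 4·t ≡ 3 − 2 = 1 (mod 5).
    The inverse of 4 mod 5 is 4 (since 4·4 = 16 = 3·5 + 1), so t ≡ 4·1 = 4 ≡ 4 (mod 5).
    Then x = 2 + 4·4 = 18, valid modulo lcm(4, 5) = 20: x ≡ 18 (mod 20).
  Combine with x ≡ 5 (mod 13): since gcd(20, 13) = 1, we get a unique residue mod 260.
    Write x = 18 + 20·t and substitute into x ≡ 5 (mod 13): 20·t ≡ 5 − 18 = -13 (mod 13).
    Reduce coefficients mod 13: 7·t ≡ 0 (mod 13).
    The inverse of 7 mod 13 is 2 (since 7·2 = 14 = 1·13 + 1), so t ≡ 2·0 = 0 ≡ 0 (mod 13).
    Then x = 18 + 20·0 = 18, valid modulo lcm(20, 13) = 260: x ≡ 18 (mod 260).
Verify: 18 mod 4 = 2 ✓, 18 mod 5 = 3 ✓, 18 mod 13 = 5 ✓.

x ≡ 18 (mod 260).


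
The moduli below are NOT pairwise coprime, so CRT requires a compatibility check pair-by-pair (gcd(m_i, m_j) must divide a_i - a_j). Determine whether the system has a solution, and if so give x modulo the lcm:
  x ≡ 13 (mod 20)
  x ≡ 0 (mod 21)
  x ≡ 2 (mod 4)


Moduli 20, 21, 4 are not pairwise coprime, so CRT works modulo lcm(m_i) when all pairwise compatibility conditions hold.
Pairwise compatibility: gcd(m_i, m_j) must divide a_i - a_j for every pair.
Merge one congruence at a time:
  Start: x ≡ 13 (mod 20).
  Combine with x ≡ 0 (mod 21): gcd(20, 21) = 1; 0 - 13 = -13, which IS divisible by 1, so compatible.
    Write x = 13 + 20·t and substitute into x ≡ 0 (mod 21): 20·t ≡ 0 − 13 = -13 (mod 21).
    Reduce coefficients mod 21: 20·t ≡ 8 (mod 21).
    The inverse of 20 mod 21 is 20 (since 20·20 = 400 = 19·21 + 1), so t ≡ 20·8 = 160 ≡ 13 (mod 21).
    Then x = 13 + 20·13 = 273, valid modulo lcm(20, 21) = 420: x ≡ 273 (mod 420).
  Combine with x ≡ 2 (mod 4): gcd(420, 4) = 4, and 2 - 273 = -271 is NOT divisible by 4.
    ⇒ system is inconsistent (no integer solution).

No solution (the system is inconsistent).


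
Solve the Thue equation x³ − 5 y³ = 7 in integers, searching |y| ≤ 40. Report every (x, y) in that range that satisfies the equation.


The equation is x³ - 5y³ = 7. For fixed y, x³ = 5·y³ + 7, so a solution requires the RHS to be a perfect cube.
Strategy: iterate y from -40 to 40, compute RHS = 5·y³ + 7, and check whether it is a (positive or negative) perfect cube.
Check small values of y:
  y = 0: RHS = 7 is not a perfect cube.
  y = 1: RHS = 12 is not a perfect cube.
  y = -1: RHS = 2 is not a perfect cube.
  y = 2: RHS = 47 is not a perfect cube.
  y = -2: RHS = -33 is not a perfect cube.
  y = 3: RHS = 142 is not a perfect cube.
  y = -3: RHS = -128 is not a perfect cube.
Continuing the search up to |y| = 40 finds no solutions either.
No (x, y) in the scanned range satisfies the equation.

No integer solutions with |y| ≤ 40.


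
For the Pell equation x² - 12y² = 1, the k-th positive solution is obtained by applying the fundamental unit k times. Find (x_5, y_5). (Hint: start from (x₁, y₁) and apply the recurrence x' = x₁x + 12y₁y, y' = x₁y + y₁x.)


Step 1: Find the fundamental solution (x₁, y₁) of x² - 12y² = 1.
  Expand √12 as a continued fraction. a₀ = ⌊√12⌋ = 3; iterate m_{k+1} = d_k·a_k − m_k, d_{k+1} = (12 − m_{k+1}²)/d_k, a_{k+1} = ⌊(a₀ + m_{k+1})/d_{k+1}⌋ (starting m₀ = 0, d₀ = 1), with convergents p_k = a_k·p_{k-1} + p_{k-2}, q_k = a_k·q_{k-1} + q_{k-2} (p₋₁ = 1, q₋₁ = 0):
  k = 0: a₀ = 3; p₀/q₀ = 3/1; p₀² − 12·q₀² = 9 − 12 = -3.
  k = 1: m = 3, d = 3, a = ⌊(3 + 3)/3⌋ = 2; p/q = (2·3 + 1)/(2·1 + 0) = 7/2; p² − 12·q² = 49 − 48 = 1.
  The first convergent with p² − 12·q² = 1 gives the fundamental solution (x₁, y₁) = (7, 2).
Step 2: Apply the recurrence (x_{n+1}, y_{n+1}) = (x₁x_n + 12y₁y_n, x₁y_n + y₁x_n) repeatedly.
  From (x_1, y_1) = (7, 2): x_2 = 7·7 + 12·2·2 = 97; y_2 = 7·2 + 2·7 = 28.
  From (x_2, y_2) = (97, 28): x_3 = 7·97 + 12·2·28 = 1351; y_3 = 7·28 + 2·97 = 390.
  From (x_3, y_3) = (1351, 390): x_4 = 7·1351 + 12·2·390 = 18817; y_4 = 7·390 + 2·1351 = 5432.
  From (x_4, y_4) = (18817, 5432): x_5 = 7·18817 + 12·2·5432 = 262087; y_5 = 7·5432 + 2·18817 = 75658.
Step 3: Verify x_5² - 12·y_5² = 68689595569 - 68689595568 = 1 (should be 1). ✓

(x_1, y_1) = (7, 2); (x_5, y_5) = (262087, 75658).


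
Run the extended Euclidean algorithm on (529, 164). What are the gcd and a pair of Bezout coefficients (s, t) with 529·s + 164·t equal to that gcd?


Euclidean algorithm on (529, 164) — divide until remainder is 0:
  529 = 3 · 164 + 37
  164 = 4 · 37 + 16
  37 = 2 · 16 + 5
  16 = 3 · 5 + 1
  5 = 5 · 1 + 0
gcd(529, 164) = 1.
Track Bezout coefficients alongside the remainders: start with r₀ = 529 = a·1 + b·0 (s = 1, t = 0) and r₁ = 164 = a·0 + b·1 (s = 0, t = 1); each new remainder r_{k+1} = r_{k-1} − q_k·r_k inherits s_{k+1} = s_{k-1} − q_k·s_k, t_{k+1} = t_{k-1} − q_k·t_k, so r_k = a·s_k + b·t_k at every step:
  q = 3: r = 37, s = 1 − 3·0 = 1, t = 0 − 3·1 = -3  (check: 529·1 + 164·(-3) = 37)
  q = 4: r = 16, s = 0 − 4·1 = -4, t = 1 − 4·(-3) = 13  (check: 529·(-4) + 164·13 = 16)
  q = 2: r = 5, s = 1 − 2·(-4) = 9, t = -3 − 2·13 = -29  (check: 529·9 + 164·(-29) = 5)
  q = 3: r = 1, s = -4 − 3·9 = -31, t = 13 − 3·(-29) = 100  (check: 529·(-31) + 164·100 = 1)
The row with r = 1 (the gcd) gives the Bezout coefficients s = -31, t = 100.
Result: 529 · (-31) + 164 · (100) = 1.

gcd(529, 164) = 1; s = -31, t = 100 (check: 529·(-31) + 164·100 = 1).


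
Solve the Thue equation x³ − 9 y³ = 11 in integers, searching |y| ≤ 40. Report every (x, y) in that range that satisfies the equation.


The equation is x³ - 9y³ = 11. For fixed y, x³ = 9·y³ + 11, so a solution requires the RHS to be a perfect cube.
Strategy: iterate y from -40 to 40, compute RHS = 9·y³ + 11, and check whether it is a (positive or negative) perfect cube.
Check small values of y:
  y = 0: RHS = 11 is not a perfect cube.
  y = 1: RHS = 20 is not a perfect cube.
  y = -1: RHS = 2 is not a perfect cube.
  y = 2: RHS = 83 is not a perfect cube.
  y = -2: RHS = -61 is not a perfect cube.
  y = 3: RHS = 254 is not a perfect cube.
  y = -3: RHS = -232 is not a perfect cube.
Continuing the search up to |y| = 40 finds no solutions either.
No (x, y) in the scanned range satisfies the equation.

No integer solutions with |y| ≤ 40.


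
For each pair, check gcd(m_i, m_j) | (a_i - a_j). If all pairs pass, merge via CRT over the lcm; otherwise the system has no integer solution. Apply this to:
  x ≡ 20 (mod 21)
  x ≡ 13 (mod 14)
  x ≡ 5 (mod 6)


Moduli 21, 14, 6 are not pairwise coprime, so CRT works modulo lcm(m_i) when all pairwise compatibility conditions hold.
Pairwise compatibility: gcd(m_i, m_j) must divide a_i - a_j for every pair.
Merge one congruence at a time:
  Start: x ≡ 20 (mod 21).
  Combine with x ≡ 13 (mod 14): gcd(21, 14) = 7; 13 - 20 = -7, which IS divisible by 7, so compatible.
    Write x = 20 + 21·t and substitute into x ≡ 13 (mod 14): 21·t ≡ 13 − 20 = -7 (mod 14).
    Divide the congruence (and modulus) by g = 7: 3·t ≡ -1 (mod 2).
    Reduce coefficients mod 2: 1·t ≡ 1 (mod 2).
    So t ≡ 1 (mod 2).
    Then x = 20 + 21·1 = 41, valid modulo lcm(21, 14) = 42: x ≡ 41 (mod 42).
  Combine with x ≡ 5 (mod 6): gcd(42, 6) = 6; 5 - 41 = -36, which IS divisible by 6, so compatible.
    Write x = 41 + 42·t and substitute into x ≡ 5 (mod 6): 42·t ≡ 5 − 41 = -36 (mod 6).
    Divide the congruence (and modulus) by g = 6: 7·t ≡ -6 (mod 1).
    Modulo 1 every t works; take t = 0.
    Then x = 41 + 42·0 = 41, valid modulo lcm(42, 6) = 42: x ≡ 41 (mod 42).
Verify: 41 mod 21 = 20, 41 mod 14 = 13, 41 mod 6 = 5.

x ≡ 41 (mod 42).


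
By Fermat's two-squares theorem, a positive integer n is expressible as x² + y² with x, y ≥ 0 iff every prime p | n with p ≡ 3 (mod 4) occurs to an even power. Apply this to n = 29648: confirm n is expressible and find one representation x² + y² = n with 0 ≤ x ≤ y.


Step 1: Factor n = 29648 = 2^4 · 17 · 109.
Step 2: Check the mod-4 condition on each prime factor: 2 = 2 (special); 17 ≡ 1 (mod 4), exponent 1; 109 ≡ 1 (mod 4), exponent 1.
All primes ≡ 3 (mod 4) appear to even exponent (or don't appear), so by the two-squares theorem n IS expressible as a sum of two squares.
Step 3: Build a representation. Group n = k² · m with k = 4 and m = 17 · 109 = 1853 (a product of primes ≡ 1 (mod 4)); a representation of m scales to one of n via (k·x)² + (k·y)² = k²(x² + y²). Each prime p ≡ 1 (mod 4) is itself a sum of two squares; find a² by testing p − a² for a perfect square:
  17: 17 − 1² = 16 = 4² ⇒ 17 = 1² + 4².
  109: 109 − 1² = 108, 109 − 2² = 105, 109 − 3² = 100 = 10² ⇒ 109 = 3² + 10².
  Combine using the Brahmagupta–Fibonacci identity (a² + b²)(c² + d²) = (ac − bd)² + (ad + bc)² = (ac + bd)² + (ad − bc)²:
  17 · 109 = 1853: from (1² + 4²)(3² + 10²), take (1·3 − 4·10, 1·10 + 4·3) = (3 − 40, 10 + 12) = (-37, 22); dropping signs (only squares matter) gives (37, 22); check 37² + 22² = 1369 + 484 = 1853 ✓.
  Scale by k = 4: (4·37, 4·22) = (148, 88).
Step 4: Order so x ≤ y and verify: 88² + 148² = 7744 + 21904 = 29648 = n. ✓

n = 29648 = 88² + 148² (one valid representation with x ≤ y).


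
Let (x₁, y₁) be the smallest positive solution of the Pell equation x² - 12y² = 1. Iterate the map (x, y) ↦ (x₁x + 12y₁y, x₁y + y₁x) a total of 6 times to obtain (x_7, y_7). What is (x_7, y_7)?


Step 1: Find the fundamental solution (x₁, y₁) of x² - 12y² = 1.
  Expand √12 as a continued fraction. a₀ = ⌊√12⌋ = 3; iterate m_{k+1} = d_k·a_k − m_k, d_{k+1} = (12 − m_{k+1}²)/d_k, a_{k+1} = ⌊(a₀ + m_{k+1})/d_{k+1}⌋ (starting m₀ = 0, d₀ = 1), with convergents p_k = a_k·p_{k-1} + p_{k-2}, q_k = a_k·q_{k-1} + q_{k-2} (p₋₁ = 1, q₋₁ = 0):
  k = 0: a₀ = 3; p₀/q₀ = 3/1; p₀² − 12·q₀² = 9 − 12 = -3.
  k = 1: m = 3, d = 3, a = ⌊(3 + 3)/3⌋ = 2; p/q = (2·3 + 1)/(2·1 + 0) = 7/2; p² − 12·q² = 49 − 48 = 1.
  The first convergent with p² − 12·q² = 1 gives the fundamental solution (x₁, y₁) = (7, 2).
Step 2: Apply the recurrence (x_{n+1}, y_{n+1}) = (x₁x_n + 12y₁y_n, x₁y_n + y₁x_n) repeatedly.
  From (x_1, y_1) = (7, 2): x_2 = 7·7 + 12·2·2 = 97; y_2 = 7·2 + 2·7 = 28.
  From (x_2, y_2) = (97, 28): x_3 = 7·97 + 12·2·28 = 1351; y_3 = 7·28 + 2·97 = 390.
  From (x_3, y_3) = (1351, 390): x_4 = 7·1351 + 12·2·390 = 18817; y_4 = 7·390 + 2·1351 = 5432.
  From (x_4, y_4) = (18817, 5432): x_5 = 7·18817 + 12·2·5432 = 262087; y_5 = 7·5432 + 2·18817 = 75658.
  From (x_5, y_5) = (262087, 75658): x_6 = 7·262087 + 12·2·75658 = 3650401; y_6 = 7·75658 + 2·262087 = 1053780.
  From (x_6, y_6) = (3650401, 1053780): x_7 = 7·3650401 + 12·2·1053780 = 50843527; y_7 = 7·1053780 + 2·3650401 = 14677262.
Step 3: Verify x_7² - 12·y_7² = 2585064237799729 - 2585064237799728 = 1 (should be 1). ✓

(x_1, y_1) = (7, 2); (x_7, y_7) = (50843527, 14677262).


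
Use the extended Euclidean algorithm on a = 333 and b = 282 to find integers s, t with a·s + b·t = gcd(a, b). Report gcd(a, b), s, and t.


Euclidean algorithm on (333, 282) — divide until remainder is 0:
  333 = 1 · 282 + 51
  282 = 5 · 51 + 27
  51 = 1 · 27 + 24
  27 = 1 · 24 + 3
  24 = 8 · 3 + 0
gcd(333, 282) = 3.
Track Bezout coefficients alongside the remainders: start with r₀ = 333 = a·1 + b·0 (s = 1, t = 0) and r₁ = 282 = a·0 + b·1 (s = 0, t = 1); each new remainder r_{k+1} = r_{k-1} − q_k·r_k inherits s_{k+1} = s_{k-1} − q_k·s_k, t_{k+1} = t_{k-1} − q_k·t_k, so r_k = a·s_k + b·t_k at every step:
  q = 1: r = 51, s = 1 − 1·0 = 1, t = 0 − 1·1 = -1  (check: 333·1 + 282·(-1) = 51)
  q = 5: r = 27, s = 0 − 5·1 = -5, t = 1 − 5·(-1) = 6  (check: 333·(-5) + 282·6 = 27)
  q = 1: r = 24, s = 1 − 1·(-5) = 6, t = -1 − 1·6 = -7  (check: 333·6 + 282·(-7) = 24)
  q = 1: r = 3, s = -5 − 1·6 = -11, t = 6 − 1·(-7) = 13  (check: 333·(-11) + 282·13 = 3)
The row with r = 3 (the gcd) gives the Bezout coefficients s = -11, t = 13.
Result: 333 · (-11) + 282 · (13) = 3.

gcd(333, 282) = 3; s = -11, t = 13 (check: 333·(-11) + 282·13 = 3).


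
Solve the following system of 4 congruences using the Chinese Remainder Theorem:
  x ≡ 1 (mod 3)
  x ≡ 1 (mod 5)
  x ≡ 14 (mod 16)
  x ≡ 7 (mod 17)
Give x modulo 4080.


Product of moduli M = 3 · 5 · 16 · 17 = 4080.
Merge one congruence at a time:
  Start: x ≡ 1 (mod 3).
  Combine with x ≡ 1 (mod 5); new modulus lcm = 15.
    Write x = 1 + 3·t and substitute into x ≡ 1 (mod 5): 3·t ≡ 1 − 1 = 0 (mod 5).
    The inverse of 3 mod 5 is 2 (since 3·2 = 6 = 1·5 + 1), so t ≡ 2·0 = 0 ≡ 0 (mod 5).
    Then x = 1 + 3·0 = 1, valid modulo lcm(3, 5) = 15: x ≡ 1 (mod 15).
  Combine with x ≡ 14 (mod 16); new modulus lcm = 240.
    Write x = 1 + 15·t and substitute into x ≡ 14 (mod 16): 15·t ≡ 14 − 1 = 13 (mod 16).
    The inverse of 15 mod 16 is 15 (since 15·15 = 225 = 14·16 + 1), so t ≡ 15·13 = 195 ≡ 3 (mod 16).
    Then x = 1 + 15·3 = 46, valid modulo lcm(15, 16) = 240: x ≡ 46 (mod 240).
  Combine with x ≡ 7 (mod 17); new modulus lcm = 4080.
    Write x = 46 + 240·t and substitute into x ≡ 7 (mod 17): 240·t ≡ 7 − 46 = -39 (mod 17).
    Reduce coefficients mod 17: 2·t ≡ 12 (mod 17).
    The inverse of 2 mod 17 is 9 (since 2·9 = 18 = 1·17 + 1), so t ≡ 9·12 = 108 ≡ 6 (mod 17).
    Then x = 46 + 240·6 = 1486, valid modulo lcm(240, 17) = 4080: x ≡ 1486 (mod 4080).
Verify against each original: 1486 mod 3 = 1, 1486 mod 5 = 1, 1486 mod 16 = 14, 1486 mod 17 = 7.

x ≡ 1486 (mod 4080).


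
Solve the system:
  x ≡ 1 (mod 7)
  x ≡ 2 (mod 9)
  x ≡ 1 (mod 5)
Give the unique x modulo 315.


Moduli 7, 9, 5 are pairwise coprime; by CRT there is a unique solution modulo M = 7 · 9 · 5 = 315.
Solve pairwise, accumulating the modulus:
  Start with x ≡ 1 (mod 7).
  Combine with x ≡ 2 (mod 9): since gcd(7, 9) = 1, we get a unique residue mod 63.
    Write x = 1 + 7·t and substitute into x ≡ 2 (mod 9): 7·t ≡ 2 − 1 = 1 (mod 9).
    The inverse of 7 mod 9 is 4 (since 7·4 = 28 = 3·9 + 1), so t ≡ 4·1 = 4 ≡ 4 (mod 9).
    Then x = 1 + 7·4 = 29, valid modulo lcm(7, 9) = 63: x ≡ 29 (mod 63).
  Combine with x ≡ 1 (mod 5): since gcd(63, 5) = 1, we get a unique residue mod 315.
    Write x = 29 + 63·t and substitute into x ≡ 1 (mod 5): 63·t ≡ 1 − 29 = -28 (mod 5).
    Reduce coefficients mod 5: 3·t ≡ 2 (mod 5).
    The inverse of 3 mod 5 is 2 (since 3·2 = 6 = 1·5 + 1), so t ≡ 2·2 = 4 ≡ 4 (mod 5).
    Then x = 29 + 63·4 = 281, valid modulo lcm(63, 5) = 315: x ≡ 281 (mod 315).
Verify: 281 mod 7 = 1 ✓, 281 mod 9 = 2 ✓, 281 mod 5 = 1 ✓.

x ≡ 281 (mod 315).


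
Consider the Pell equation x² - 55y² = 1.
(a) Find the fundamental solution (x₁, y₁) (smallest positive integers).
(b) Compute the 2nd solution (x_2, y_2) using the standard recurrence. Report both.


Step 1: Find the fundamental solution (x₁, y₁) of x² - 55y² = 1.
  Expand √55 as a continued fraction. a₀ = ⌊√55⌋ = 7; iterate m_{k+1} = d_k·a_k − m_k, d_{k+1} = (55 − m_{k+1}²)/d_k, a_{k+1} = ⌊(a₀ + m_{k+1})/d_{k+1}⌋ (starting m₀ = 0, d₀ = 1), with convergents p_k = a_k·p_{k-1} + p_{k-2}, q_k = a_k·q_{k-1} + q_{k-2} (p₋₁ = 1, q₋₁ = 0):
  k = 0: a₀ = 7; p₀/q₀ = 7/1; p₀² − 55·q₀² = 49 − 55 = -6.
  k = 1: m = 7, d = 6, a = ⌊(7 + 7)/6⌋ = 2; p/q = (2·7 + 1)/(2·1 + 0) = 15/2; p² − 55·q² = 225 − 220 = 5.
  k = 2: m = 5, d = 5, a = ⌊(7 + 5)/5⌋ = 2; p/q = (2·15 + 7)/(2·2 + 1) = 37/5; p² − 55·q² = 1369 − 1375 = -6.
  k = 3: m = 5, d = 6, a = ⌊(7 + 5)/6⌋ = 2; p/q = (2·37 + 15)/(2·5 + 2) = 89/12; p² − 55·q² = 7921 − 7920 = 1.
  The first convergent with p² − 55·q² = 1 gives the fundamental solution (x₁, y₁) = (89, 12).
Step 2: Apply the recurrence (x_{n+1}, y_{n+1}) = (x₁x_n + 55y₁y_n, x₁y_n + y₁x_n) repeatedly.
  From (x_1, y_1) = (89, 12): x_2 = 89·89 + 55·12·12 = 15841; y_2 = 89·12 + 12·89 = 2136.
Step 3: Verify x_2² - 55·y_2² = 250937281 - 250937280 = 1 (should be 1). ✓

(x_1, y_1) = (89, 12); (x_2, y_2) = (15841, 2136).


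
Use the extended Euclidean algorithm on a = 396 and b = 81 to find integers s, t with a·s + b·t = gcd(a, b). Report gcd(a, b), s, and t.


Euclidean algorithm on (396, 81) — divide until remainder is 0:
  396 = 4 · 81 + 72
  81 = 1 · 72 + 9
  72 = 8 · 9 + 0
gcd(396, 81) = 9.
Track Bezout coefficients alongside the remainders: start with r₀ = 396 = a·1 + b·0 (s = 1, t = 0) and r₁ = 81 = a·0 + b·1 (s = 0, t = 1); each new remainder r_{k+1} = r_{k-1} − q_k·r_k inherits s_{k+1} = s_{k-1} − q_k·s_k, t_{k+1} = t_{k-1} − q_k·t_k, so r_k = a·s_k + b·t_k at every step:
  q = 4: r = 72, s = 1 − 4·0 = 1, t = 0 − 4·1 = -4  (check: 396·1 + 81·(-4) = 72)
  q = 1: r = 9, s = 0 − 1·1 = -1, t = 1 − 1·(-4) = 5  (check: 396·(-1) + 81·5 = 9)
The row with r = 9 (the gcd) gives the Bezout coefficients s = -1, t = 5.
Result: 396 · (-1) + 81 · (5) = 9.

gcd(396, 81) = 9; s = -1, t = 5 (check: 396·(-1) + 81·5 = 9).


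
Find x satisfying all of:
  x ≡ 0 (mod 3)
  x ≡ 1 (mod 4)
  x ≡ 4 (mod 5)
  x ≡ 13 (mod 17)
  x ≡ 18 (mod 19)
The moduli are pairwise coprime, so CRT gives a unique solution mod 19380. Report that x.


Product of moduli M = 3 · 4 · 5 · 17 · 19 = 19380.
Merge one congruence at a time:
  Start: x ≡ 0 (mod 3).
  Combine with x ≡ 1 (mod 4); new modulus lcm = 12.
    Write x = 0 + 3·t and substitute into x ≡ 1 (mod 4): 3·t ≡ 1 − 0 = 1 (mod 4).
    The inverse of 3 mod 4 is 3 (since 3·3 = 9 = 2·4 + 1), so t ≡ 3·1 = 3 ≡ 3 (mod 4).
    Then x = 0 + 3·3 = 9, valid modulo lcm(3, 4) = 12: x ≡ 9 (mod 12).
  Combine with x ≡ 4 (mod 5); new modulus lcm = 60.
    Write x = 9 + 12·t and substitute into x ≡ 4 (mod 5): 12·t ≡ 4 − 9 = -5 (mod 5).
    Reduce coefficients mod 5: 2·t ≡ 0 (mod 5).
    The inverse of 2 mod 5 is 3 (since 2·3 = 6 = 1·5 + 1), so t ≡ 3·0 = 0 ≡ 0 (mod 5).
    Then x = 9 + 12·0 = 9, valid modulo lcm(12, 5) = 60: x ≡ 9 (mod 60).
  Combine with x ≡ 13 (mod 17); new modulus lcm = 1020.
    Write x = 9 + 60·t and substitute into x ≡ 13 (mod 17): 60·t ≡ 13 − 9 = 4 (mod 17).
    Reduce coefficients mod 17: 9·t ≡ 4 (mod 17).
    The inverse of 9 mod 17 is 2 (since 9·2 = 18 = 1·17 + 1), so t ≡ 2·4 = 8 ≡ 8 (mod 17).
    Then x = 9 + 60·8 = 489, valid modulo lcm(60, 17) = 1020: x ≡ 489 (mod 1020).
  Combine with x ≡ 18 (mod 19); new modulus lcm = 19380.
    Write x = 489 + 1020·t and substitute into x ≡ 18 (mod 19): 1020·t ≡ 18 − 489 = -471 (mod 19).
    Reduce coefficients mod 19: 13·t ≡ 4 (mod 19).
    The inverse of 13 mod 19 is 3 (since 13·3 = 39 = 2·19 + 1), so t ≡ 3·4 = 12 ≡ 12 (mod 19).
    Then x = 489 + 1020·12 = 12729, valid modulo lcm(1020, 19) = 19380: x ≡ 12729 (mod 19380).
Verify against each original: 12729 mod 3 = 0, 12729 mod 4 = 1, 12729 mod 5 = 4, 12729 mod 17 = 13, 12729 mod 19 = 18.

x ≡ 12729 (mod 19380).


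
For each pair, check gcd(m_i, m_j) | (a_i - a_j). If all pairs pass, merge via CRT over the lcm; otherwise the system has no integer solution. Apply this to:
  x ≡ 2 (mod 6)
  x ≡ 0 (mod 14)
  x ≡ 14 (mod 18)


Moduli 6, 14, 18 are not pairwise coprime, so CRT works modulo lcm(m_i) when all pairwise compatibility conditions hold.
Pairwise compatibility: gcd(m_i, m_j) must divide a_i - a_j for every pair.
Merge one congruence at a time:
  Start: x ≡ 2 (mod 6).
  Combine with x ≡ 0 (mod 14): gcd(6, 14) = 2; 0 - 2 = -2, which IS divisible by 2, so compatible.
    Write x = 2 + 6·t and substitute into x ≡ 0 (mod 14): 6·t ≡ 0 − 2 = -2 (mod 14).
    Divide the congruence (and modulus) by g = 2: 3·t ≡ -1 (mod 7).
    Reduce coefficients mod 7: 3·t ≡ 6 (mod 7).
    The inverse of 3 mod 7 is 5 (since 3·5 = 15 = 2·7 + 1), so t ≡ 5·6 = 30 ≡ 2 (mod 7).
    Then x = 2 + 6·2 = 14, valid modulo lcm(6, 14) = 42: x ≡ 14 (mod 42).
  Combine with x ≡ 14 (mod 18): gcd(42, 18) = 6; 14 - 14 = 0, which IS divisible by 6, so compatible.
    Write x = 14 + 42·t and substitute into x ≡ 14 (mod 18): 42·t ≡ 14 − 14 = 0 (mod 18).
    Divide the congruence (and modulus) by g = 6: 7·t ≡ 0 (mod 3).
    Reduce coefficients mod 3: 1·t ≡ 0 (mod 3).
    So t ≡ 0 (mod 3).
    Then x = 14 + 42·0 = 14, valid modulo lcm(42, 18) = 126: x ≡ 14 (mod 126).
Verify: 14 mod 6 = 2, 14 mod 14 = 0, 14 mod 18 = 14.

x ≡ 14 (mod 126).


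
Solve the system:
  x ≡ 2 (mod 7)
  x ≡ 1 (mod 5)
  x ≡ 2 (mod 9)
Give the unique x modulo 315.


Moduli 7, 5, 9 are pairwise coprime; by CRT there is a unique solution modulo M = 7 · 5 · 9 = 315.
Solve pairwise, accumulating the modulus:
  Start with x ≡ 2 (mod 7).
  Combine with x ≡ 1 (mod 5): since gcd(7, 5) = 1, we get a unique residue mod 35.
    Write x = 2 + 7·t and substitute into x ≡ 1 (mod 5): 7·t ≡ 1 − 2 = -1 (mod 5).
    Reduce coefficients mod 5: 2·t ≡ 4 (mod 5).
    The inverse of 2 mod 5 is 3 (since 2·3 = 6 = 1·5 + 1), so t ≡ 3·4 = 12 ≡ 2 (mod 5).
    Then x = 2 + 7·2 = 16, valid modulo lcm(7, 5) = 35: x ≡ 16 (mod 35).
  Combine with x ≡ 2 (mod 9): since gcd(35, 9) = 1, we get a unique residue mod 315.
    Write x = 16 + 35·t and substitute into x ≡ 2 (mod 9): 35·t ≡ 2 − 16 = -14 (mod 9).
    Reduce coefficients mod 9: 8·t ≡ 4 (mod 9).
    The inverse of 8 mod 9 is 8 (since 8·8 = 64 = 7·9 + 1), so t ≡ 8·4 = 32 ≡ 5 (mod 9).
    Then x = 16 + 35·5 = 191, valid modulo lcm(35, 9) = 315: x ≡ 191 (mod 315).
Verify: 191 mod 7 = 2 ✓, 191 mod 5 = 1 ✓, 191 mod 9 = 2 ✓.

x ≡ 191 (mod 315).


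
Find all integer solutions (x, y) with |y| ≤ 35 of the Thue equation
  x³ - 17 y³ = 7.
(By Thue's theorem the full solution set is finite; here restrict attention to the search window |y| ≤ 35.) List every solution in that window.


The equation is x³ - 17y³ = 7. For fixed y, x³ = 17·y³ + 7, so a solution requires the RHS to be a perfect cube.
Strategy: iterate y from -35 to 35, compute RHS = 17·y³ + 7, and check whether it is a (positive or negative) perfect cube.
Check small values of y:
  y = 0: RHS = 7 is not a perfect cube.
  y = 1: RHS = 24 is not a perfect cube.
  y = -1: RHS = -10 is not a perfect cube.
  y = 2: RHS = 143 is not a perfect cube.
  y = -2: RHS = -129 is not a perfect cube.
  y = 3: RHS = 466 is not a perfect cube.
  y = -3: RHS = -452 is not a perfect cube.
Continuing the search up to |y| = 35 finds no solutions either.
No (x, y) in the scanned range satisfies the equation.

No integer solutions with |y| ≤ 35.


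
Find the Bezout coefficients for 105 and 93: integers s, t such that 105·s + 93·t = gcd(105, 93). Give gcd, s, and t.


Euclidean algorithm on (105, 93) — divide until remainder is 0:
  105 = 1 · 93 + 12
  93 = 7 · 12 + 9
  12 = 1 · 9 + 3
  9 = 3 · 3 + 0
gcd(105, 93) = 3.
Track Bezout coefficients alongside the remainders: start with r₀ = 105 = a·1 + b·0 (s = 1, t = 0) and r₁ = 93 = a·0 + b·1 (s = 0, t = 1); each new remainder r_{k+1} = r_{k-1} − q_k·r_k inherits s_{k+1} = s_{k-1} − q_k·s_k, t_{k+1} = t_{k-1} − q_k·t_k, so r_k = a·s_k + b·t_k at every step:
  q = 1: r = 12, s = 1 − 1·0 = 1, t = 0 − 1·1 = -1  (check: 105·1 + 93·(-1) = 12)
  q = 7: r = 9, s = 0 − 7·1 = -7, t = 1 − 7·(-1) = 8  (check: 105·(-7) + 93·8 = 9)
  q = 1: r = 3, s = 1 − 1·(-7) = 8, t = -1 − 1·8 = -9  (check: 105·8 + 93·(-9) = 3)
The row with r = 3 (the gcd) gives the Bezout coefficients s = 8, t = -9.
Result: 105 · (8) + 93 · (-9) = 3.

gcd(105, 93) = 3; s = 8, t = -9 (check: 105·8 + 93·(-9) = 3).


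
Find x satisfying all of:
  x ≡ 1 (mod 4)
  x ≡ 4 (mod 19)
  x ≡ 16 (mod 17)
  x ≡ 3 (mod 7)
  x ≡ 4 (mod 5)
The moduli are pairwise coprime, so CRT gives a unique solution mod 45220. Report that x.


Product of moduli M = 4 · 19 · 17 · 7 · 5 = 45220.
Merge one congruence at a time:
  Start: x ≡ 1 (mod 4).
  Combine with x ≡ 4 (mod 19); new modulus lcm = 76.
    Write x = 1 + 4·t and substitute into x ≡ 4 (mod 19): 4·t ≡ 4 − 1 = 3 (mod 19).
    The inverse of 4 mod 19 is 5 (since 4·5 = 20 = 1·19 + 1), so t ≡ 5·3 = 15 ≡ 15 (mod 19).
    Then x = 1 + 4·15 = 61, valid modulo lcm(4, 19) = 76: x ≡ 61 (mod 76).
  Combine with x ≡ 16 (mod 17); new modulus lcm = 1292.
    Write x = 61 + 76·t and substitute into x ≡ 16 (mod 17): 76·t ≡ 16 − 61 = -45 (mod 17).
    Reduce coefficients mod 17: 8·t ≡ 6 (mod 17).
    The inverse of 8 mod 17 is 15 (since 8·15 = 120 = 7·17 + 1), so t ≡ 15·6 = 90 ≡ 5 (mod 17).
    Then x = 61 + 76·5 = 441, valid modulo lcm(76, 17) = 1292: x ≡ 441 (mod 1292).
  Combine with x ≡ 3 (mod 7); new modulus lcm = 9044.
    Write x = 441 + 1292·t and substitute into x ≡ 3 (mod 7): 1292·t ≡ 3 − 441 = -438 (mod 7).
    Reduce coefficients mod 7: 4·t ≡ 3 (mod 7).
    The inverse of 4 mod 7 is 2 (since 4·2 = 8 = 1·7 + 1), so t ≡ 2·3 = 6 ≡ 6 (mod 7).
    Then x = 441 + 1292·6 = 8193, valid modulo lcm(1292, 7) = 9044: x ≡ 8193 (mod 9044).
  Combine with x ≡ 4 (mod 5); new modulus lcm = 45220.
    Write x = 8193 + 9044·t and substitute into x ≡ 4 (mod 5): 9044·t ≡ 4 − 8193 = -8189 (mod 5).
    Reduce coefficients mod 5: 4·t ≡ 1 (mod 5).
    The inverse of 4 mod 5 is 4 (since 4·4 = 16 = 3·5 + 1), so t ≡ 4·1 = 4 ≡ 4 (mod 5).
    Then x = 8193 + 9044·4 = 44369, valid modulo lcm(9044, 5) = 45220: x ≡ 44369 (mod 45220).
Verify against each original: 44369 mod 4 = 1, 44369 mod 19 = 4, 44369 mod 17 = 16, 44369 mod 7 = 3, 44369 mod 5 = 4.

x ≡ 44369 (mod 45220).


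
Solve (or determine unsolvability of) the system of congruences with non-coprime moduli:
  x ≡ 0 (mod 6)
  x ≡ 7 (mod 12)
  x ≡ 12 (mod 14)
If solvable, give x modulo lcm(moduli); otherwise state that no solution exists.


Moduli 6, 12, 14 are not pairwise coprime, so CRT works modulo lcm(m_i) when all pairwise compatibility conditions hold.
Pairwise compatibility: gcd(m_i, m_j) must divide a_i - a_j for every pair.
Merge one congruence at a time:
  Start: x ≡ 0 (mod 6).
  Combine with x ≡ 7 (mod 12): gcd(6, 12) = 6, and 7 - 0 = 7 is NOT divisible by 6.
    ⇒ system is inconsistent (no integer solution).

No solution (the system is inconsistent).


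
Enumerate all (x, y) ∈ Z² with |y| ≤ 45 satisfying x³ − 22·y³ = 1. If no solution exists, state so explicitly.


The equation is x³ - 22y³ = 1. For fixed y, x³ = 22·y³ + 1, so a solution requires the RHS to be a perfect cube.
Strategy: iterate y from -45 to 45, compute RHS = 22·y³ + 1, and check whether it is a (positive or negative) perfect cube.
Check small values of y:
  y = 0: RHS = 1 = (1)³ ⇒ x = 1 works.
  y = 1: RHS = 23 is not a perfect cube.
  y = -1: RHS = -21 is not a perfect cube.
  y = 2: RHS = 177 is not a perfect cube.
  y = -2: RHS = -175 is not a perfect cube.
  y = 3: RHS = 595 is not a perfect cube.
  y = -3: RHS = -593 is not a perfect cube.
Continuing the search up to |y| = 45 finds no further solutions beyond those listed.
Collected solutions: (1, 0).

Solutions (with |y| ≤ 45): (1, 0).


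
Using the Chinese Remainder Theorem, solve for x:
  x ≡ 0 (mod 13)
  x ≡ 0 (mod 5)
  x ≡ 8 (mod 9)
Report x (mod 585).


Moduli 13, 5, 9 are pairwise coprime; by CRT there is a unique solution modulo M = 13 · 5 · 9 = 585.
Solve pairwise, accumulating the modulus:
  Start with x ≡ 0 (mod 13).
  Combine with x ≡ 0 (mod 5): since gcd(13, 5) = 1, we get a unique residue mod 65.
    Write x = 0 + 13·t and substitute into x ≡ 0 (mod 5): 13·t ≡ 0 − 0 = 0 (mod 5).
    Reduce coefficients mod 5: 3·t ≡ 0 (mod 5).
    The inverse of 3 mod 5 is 2 (since 3·2 = 6 = 1·5 + 1), so t ≡ 2·0 = 0 ≡ 0 (mod 5).
    Then x = 0 + 13·0 = 0, valid modulo lcm(13, 5) = 65: x ≡ 0 (mod 65).
  Combine with x ≡ 8 (mod 9): since gcd(65, 9) = 1, we get a unique residue mod 585.
    Write x = 0 + 65·t and substitute into x ≡ 8 (mod 9): 65·t ≡ 8 − 0 = 8 (mod 9).
    Reduce coefficients mod 9: 2·t ≡ 8 (mod 9).
    The inverse of 2 mod 9 is 5 (since 2·5 = 10 = 1·9 + 1), so t ≡ 5·8 = 40 ≡ 4 (mod 9).
    Then x = 0 + 65·4 = 260, valid modulo lcm(65, 9) = 585: x ≡ 260 (mod 585).
Verify: 260 mod 13 = 0 ✓, 260 mod 5 = 0 ✓, 260 mod 9 = 8 ✓.

x ≡ 260 (mod 585).


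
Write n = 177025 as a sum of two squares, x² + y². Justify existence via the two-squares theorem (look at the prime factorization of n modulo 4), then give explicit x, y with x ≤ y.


Step 1: Factor n = 177025 = 5^2 · 73 · 97.
Step 2: Check the mod-4 condition on each prime factor: 5 ≡ 1 (mod 4), exponent 2; 73 ≡ 1 (mod 4), exponent 1; 97 ≡ 1 (mod 4), exponent 1.
All primes ≡ 3 (mod 4) appear to even exponent (or don't appear), so by the two-squares theorem n IS expressible as a sum of two squares.
Step 3: Build a representation. Group n = k² · m with k = 5 and m = 73 · 97 = 7081 (a product of primes ≡ 1 (mod 4)); a representation of m scales to one of n via (k·x)² + (k·y)² = k²(x² + y²). Each prime p ≡ 1 (mod 4) is itself a sum of two squares; find a² by testing p − a² for a perfect square:
  73: 73 − 1² = 72, 73 − 2² = 69, 73 − 3² = 64 = 8² ⇒ 73 = 3² + 8².
  97: 97 − 1² = 96, 97 − 2² = 93, 97 − 3² = 88, 97 − 4² = 81 = 9² ⇒ 97 = 4² + 9².
  Combine using the Brahmagupta–Fibonacci identity (a² + b²)(c² + d²) = (ac − bd)² + (ad + bc)² = (ac + bd)² + (ad − bc)²:
  73 · 97 = 7081: from (3² + 8²)(4² + 9²), take (3·4 − 8·9, 3·9 + 8·4) = (12 − 72, 27 + 32) = (-60, 59); dropping signs (only squares matter) gives (60, 59); check 60² + 59² = 3600 + 3481 = 7081 ✓.
  Scale by k = 5: (5·60, 5·59) = (300, 295).
Step 4: Order so x ≤ y and verify: 295² + 300² = 87025 + 90000 = 177025 = n. ✓

n = 177025 = 295² + 300² (one valid representation with x ≤ y).


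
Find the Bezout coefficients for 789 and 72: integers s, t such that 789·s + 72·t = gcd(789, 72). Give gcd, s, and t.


Euclidean algorithm on (789, 72) — divide until remainder is 0:
  789 = 10 · 72 + 69
  72 = 1 · 69 + 3
  69 = 23 · 3 + 0
gcd(789, 72) = 3.
Track Bezout coefficients alongside the remainders: start with r₀ = 789 = a·1 + b·0 (s = 1, t = 0) and r₁ = 72 = a·0 + b·1 (s = 0, t = 1); each new remainder r_{k+1} = r_{k-1} − q_k·r_k inherits s_{k+1} = s_{k-1} − q_k·s_k, t_{k+1} = t_{k-1} − q_k·t_k, so r_k = a·s_k + b·t_k at every step:
  q = 10: r = 69, s = 1 − 10·0 = 1, t = 0 − 10·1 = -10  (check: 789·1 + 72·(-10) = 69)
  q = 1: r = 3, s = 0 − 1·1 = -1, t = 1 − 1·(-10) = 11  (check: 789·(-1) + 72·11 = 3)
The row with r = 3 (the gcd) gives the Bezout coefficients s = -1, t = 11.
Result: 789 · (-1) + 72 · (11) = 3.

gcd(789, 72) = 3; s = -1, t = 11 (check: 789·(-1) + 72·11 = 3).


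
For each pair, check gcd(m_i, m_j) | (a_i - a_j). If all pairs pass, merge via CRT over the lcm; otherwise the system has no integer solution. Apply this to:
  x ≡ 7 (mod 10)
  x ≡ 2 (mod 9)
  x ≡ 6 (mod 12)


Moduli 10, 9, 12 are not pairwise coprime, so CRT works modulo lcm(m_i) when all pairwise compatibility conditions hold.
Pairwise compatibility: gcd(m_i, m_j) must divide a_i - a_j for every pair.
Merge one congruence at a time:
  Start: x ≡ 7 (mod 10).
  Combine with x ≡ 2 (mod 9): gcd(10, 9) = 1; 2 - 7 = -5, which IS divisible by 1, so compatible.
    Write x = 7 + 10·t and substitute into x ≡ 2 (mod 9): 10·t ≡ 2 − 7 = -5 (mod 9).
    Reduce coefficients mod 9: 1·t ≡ 4 (mod 9).
    So t ≡ 4 (mod 9).
    Then x = 7 + 10·4 = 47, valid modulo lcm(10, 9) = 90: x ≡ 47 (mod 90).
  Combine with x ≡ 6 (mod 12): gcd(90, 12) = 6, and 6 - 47 = -41 is NOT divisible by 6.
    ⇒ system is inconsistent (no integer solution).

No solution (the system is inconsistent).
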